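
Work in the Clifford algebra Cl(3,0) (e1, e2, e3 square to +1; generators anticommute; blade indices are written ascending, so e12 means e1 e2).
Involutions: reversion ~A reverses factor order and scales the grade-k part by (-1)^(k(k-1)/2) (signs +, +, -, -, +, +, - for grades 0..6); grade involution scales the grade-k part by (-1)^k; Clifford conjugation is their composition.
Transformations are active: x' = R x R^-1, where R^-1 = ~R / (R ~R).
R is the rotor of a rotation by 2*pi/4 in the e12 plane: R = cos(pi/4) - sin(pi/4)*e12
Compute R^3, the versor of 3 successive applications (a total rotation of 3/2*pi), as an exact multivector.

The rotor phase is half the rotation angle and phases add under composition, so 3 steps in the e12 plane accumulate phase 3*(pi/4) = 3*pi/4: R^3 = cos(3*pi/4) - sin(3*pi/4)*e12.
cos(3*pi/4) = -sqrt(2)/2 and sin(3*pi/4) = sqrt(2)/2, so R^3 = -sqrt(2)/2 - sqrt(2)/2*e12. The net rotation is 3/2*pi; the rotor keeps the half-angle phase exactly.
Answer: -sqrt(2)/2 - sqrt(2)/2*e12


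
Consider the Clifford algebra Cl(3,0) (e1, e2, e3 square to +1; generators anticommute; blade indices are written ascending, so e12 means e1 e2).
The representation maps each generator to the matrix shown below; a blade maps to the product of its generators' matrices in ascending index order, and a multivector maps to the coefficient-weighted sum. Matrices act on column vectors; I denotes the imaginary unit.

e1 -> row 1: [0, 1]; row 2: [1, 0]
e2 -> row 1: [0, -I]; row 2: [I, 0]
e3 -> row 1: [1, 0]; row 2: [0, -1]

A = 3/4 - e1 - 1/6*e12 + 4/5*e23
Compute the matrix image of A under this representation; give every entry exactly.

Bivector images (products of the table entries): rho(e12) = rho(e1)rho(e2) = row 1: [I, 0]; row 2: [0, -I]; rho(e23) = rho(e2)rho(e3) = row 1: [0, I]; row 2: [I, 0].
M = (3/4)*1 + (-1)*rho(e1) + (-1/6)*rho(e12) + (4/5)*rho(e23), summed entrywise (1 is the identity matrix):
Answer: row 1: [3/4 - I/6, -1 + 4*I/5]; row 2: [-1 + 4*I/5, 3/4 + I/6]


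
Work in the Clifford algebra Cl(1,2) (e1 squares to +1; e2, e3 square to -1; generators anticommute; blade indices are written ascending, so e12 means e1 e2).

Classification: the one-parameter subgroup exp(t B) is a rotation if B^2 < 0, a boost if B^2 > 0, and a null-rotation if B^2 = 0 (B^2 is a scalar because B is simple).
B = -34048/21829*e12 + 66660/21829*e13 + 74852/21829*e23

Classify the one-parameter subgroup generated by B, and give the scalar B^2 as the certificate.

B^2 term by term: the squares give (-34048/21829)^2*(e12)^2 + (66660/21829)^2*(e13)^2 + (74852/21829)^2*(e23)^2 = 1159266304/476505241*(+1) + 4443555600/476505241*(+1) + 5602821904/476505241*(-1) = 0 (each basis 2-blade squares to minus the product of its generators' squares); cross terms between blades sharing an index anticommute and cancel. So B^2 = 0.
Answer: null-rotation, certificate B^2 = 0. Why this suffices: the scalar 0 survives any versor conjugation, so its sign alone determines the class however B is presented.


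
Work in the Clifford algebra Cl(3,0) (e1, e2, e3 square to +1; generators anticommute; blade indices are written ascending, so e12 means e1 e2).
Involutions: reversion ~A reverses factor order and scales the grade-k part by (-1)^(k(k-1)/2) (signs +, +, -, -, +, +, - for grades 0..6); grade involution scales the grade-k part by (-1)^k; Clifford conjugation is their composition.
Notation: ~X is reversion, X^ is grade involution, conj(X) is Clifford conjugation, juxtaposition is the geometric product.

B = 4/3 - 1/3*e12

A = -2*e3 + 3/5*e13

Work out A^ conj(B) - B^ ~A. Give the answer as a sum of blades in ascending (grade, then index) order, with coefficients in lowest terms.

first term: 8/3*e3 + 4/5*e13 + 1/5*e23 + 2/3*e123
second term: -8/3*e3 - 4/5*e13 - 1/5*e23 + 2/3*e123
Answer: 16/3*e3 + 8/5*e13 + 2/5*e23


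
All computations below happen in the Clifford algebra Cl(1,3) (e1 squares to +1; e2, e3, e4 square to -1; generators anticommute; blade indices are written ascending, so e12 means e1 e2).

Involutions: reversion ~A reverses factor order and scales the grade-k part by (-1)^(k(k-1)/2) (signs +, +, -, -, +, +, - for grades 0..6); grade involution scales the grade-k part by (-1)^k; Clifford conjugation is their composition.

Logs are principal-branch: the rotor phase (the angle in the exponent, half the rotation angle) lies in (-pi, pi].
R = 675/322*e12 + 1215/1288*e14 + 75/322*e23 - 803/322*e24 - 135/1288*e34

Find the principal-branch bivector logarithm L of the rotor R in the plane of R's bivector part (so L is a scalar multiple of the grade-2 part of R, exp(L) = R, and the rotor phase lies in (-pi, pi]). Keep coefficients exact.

The scalar part of R is 0, so the principal-branch rotor phase is pinned; divide the bivector part by its sine to get the unit plane — L is the phase times that plane.
Concretely: cos(phase) = 0 gives phase = ±pi/2, and since phase/sin(phase) is even the sign is immaterial: L = (phase/sin(phase)) * <R>_2 = (pi/2) * <R>_2.
Answer: 675*pi/644*e12 + 1215*pi/2576*e14 + 75*pi/644*e23 - 803*pi/644*e24 - 135*pi/2576*e34


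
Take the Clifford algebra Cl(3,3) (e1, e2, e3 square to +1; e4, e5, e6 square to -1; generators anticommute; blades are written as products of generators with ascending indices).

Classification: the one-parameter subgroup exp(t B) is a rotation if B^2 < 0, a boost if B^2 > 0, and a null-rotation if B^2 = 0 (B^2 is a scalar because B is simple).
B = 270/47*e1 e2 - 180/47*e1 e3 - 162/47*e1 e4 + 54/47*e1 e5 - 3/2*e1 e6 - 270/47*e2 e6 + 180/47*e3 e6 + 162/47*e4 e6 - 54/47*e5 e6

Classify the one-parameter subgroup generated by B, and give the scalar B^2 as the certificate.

B^2 term by term: the squares give (270/47)^2*(e1 e2)^2 + (-180/47)^2*(e1 e3)^2 + (-162/47)^2*(e1 e4)^2 + (54/47)^2*(e1 e5)^2 + (-3/2)^2*(e1 e6)^2 + (-270/47)^2*(e2 e6)^2 + (180/47)^2*(e3 e6)^2 + (162/47)^2*(e4 e6)^2 + (-54/47)^2*(e5 e6)^2 = 72900/2209*(-1) + 32400/2209*(-1) + 26244/2209*(+1) + 2916/2209*(+1) + 9/4*(+1) + 72900/2209*(+1) + 32400/2209*(+1) + 26244/2209*(-1) + 2916/2209*(-1) = 9/4 (each basis 2-blade squares to minus the product of its generators' squares); cross terms between blades sharing an index anticommute and cancel; the commuting (index-disjoint) pairs give grade-4 terms 2*c*c'*(blade product), which cancel blade by blade — e1 e2 e3 e6: 97200/2209 - 97200/2209 = 0; e1 e2 e4 e6: 87480/2209 - 87480/2209 = 0; e1 e2 e5 e6: -29160/2209 + 29160/2209 = 0; e1 e3 e4 e6: -58320/2209 + 58320/2209 = 0; e1 e3 e5 e6: 19440/2209 - 19440/2209 = 0; e1 e4 e5 e6: 17496/2209 - 17496/2209 = 0 — confirming B is simple. So B^2 = 9/4.
Answer: boost, certificate B^2 = 9/4. No conjugation can change B^2 = 9/4; the sign gives the class.


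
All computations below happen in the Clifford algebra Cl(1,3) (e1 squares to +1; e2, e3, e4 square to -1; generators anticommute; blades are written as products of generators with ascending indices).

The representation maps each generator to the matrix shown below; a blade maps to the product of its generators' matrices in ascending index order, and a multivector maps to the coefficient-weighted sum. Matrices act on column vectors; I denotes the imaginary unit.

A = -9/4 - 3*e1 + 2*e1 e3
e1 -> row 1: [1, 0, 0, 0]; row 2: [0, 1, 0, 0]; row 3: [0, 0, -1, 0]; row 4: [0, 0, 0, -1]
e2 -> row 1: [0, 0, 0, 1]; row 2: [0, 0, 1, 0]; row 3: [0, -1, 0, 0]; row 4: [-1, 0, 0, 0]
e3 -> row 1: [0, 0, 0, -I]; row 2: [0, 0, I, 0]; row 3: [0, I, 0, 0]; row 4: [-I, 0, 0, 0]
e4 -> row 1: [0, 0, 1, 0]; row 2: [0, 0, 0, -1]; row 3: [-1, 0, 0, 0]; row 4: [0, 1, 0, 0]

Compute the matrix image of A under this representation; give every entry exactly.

Bivector images (products of the table entries): rho(e1 e3) = rho(e1)rho(e3) = row 1: [0, 0, 0, -I]; row 2: [0, 0, I, 0]; row 3: [0, -I, 0, 0]; row 4: [I, 0, 0, 0].
M = (-9/4)*1 + (-3)*rho(e1) + (2)*rho(e1 e3), summed entrywise (1 is the identity matrix):
Answer: row 1: [-21/4, 0, 0, -2*I]; row 2: [0, -21/4, 2*I, 0]; row 3: [0, -2*I, 3/4, 0]; row 4: [2*I, 0, 0, 3/4]


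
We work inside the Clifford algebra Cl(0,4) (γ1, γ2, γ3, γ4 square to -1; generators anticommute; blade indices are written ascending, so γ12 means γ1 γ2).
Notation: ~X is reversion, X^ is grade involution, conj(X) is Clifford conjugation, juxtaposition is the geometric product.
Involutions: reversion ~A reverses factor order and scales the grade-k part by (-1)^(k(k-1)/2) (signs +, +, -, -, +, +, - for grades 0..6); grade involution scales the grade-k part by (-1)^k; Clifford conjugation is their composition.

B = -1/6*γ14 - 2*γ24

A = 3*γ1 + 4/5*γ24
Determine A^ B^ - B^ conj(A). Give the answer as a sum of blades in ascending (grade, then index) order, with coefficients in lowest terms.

first term: 8/5 - 1/2*γ4 + 2/15*γ12 + 6*γ124
second term: -8/5 + 1/2*γ4 + 2/15*γ12 + 6*γ124
Answer: 16/5 - γ4


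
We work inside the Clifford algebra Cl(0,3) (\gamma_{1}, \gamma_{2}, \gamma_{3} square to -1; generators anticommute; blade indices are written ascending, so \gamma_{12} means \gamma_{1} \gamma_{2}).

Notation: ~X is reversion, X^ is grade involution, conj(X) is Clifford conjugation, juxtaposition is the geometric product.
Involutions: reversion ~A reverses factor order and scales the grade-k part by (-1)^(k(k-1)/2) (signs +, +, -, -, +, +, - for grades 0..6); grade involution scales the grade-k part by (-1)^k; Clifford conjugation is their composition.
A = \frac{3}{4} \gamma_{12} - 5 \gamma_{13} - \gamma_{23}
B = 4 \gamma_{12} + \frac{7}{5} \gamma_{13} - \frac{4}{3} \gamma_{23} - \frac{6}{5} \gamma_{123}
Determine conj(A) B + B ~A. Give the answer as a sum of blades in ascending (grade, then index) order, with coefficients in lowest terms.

first term: -\frac{8}{3} + \frac{6}{5} \gamma_{1} - 6 \gamma_{2} - \frac{9}{10} \gamma_{3} - \frac{121}{15} \gamma_{12} + 3 \gamma_{13} - \frac{421}{20} \gamma_{23}
second term: -\frac{8}{3} + \frac{6}{5} \gamma_{1} - 6 \gamma_{2} - \frac{9}{10} \gamma_{3} + \frac{121}{15} \gamma_{12} - 3 \gamma_{13} + \frac{421}{20} \gamma_{23}
Answer: -\frac{16}{3} + \frac{12}{5} \gamma_{1} - 12 \gamma_{2} - \frac{9}{5} \gamma_{3}


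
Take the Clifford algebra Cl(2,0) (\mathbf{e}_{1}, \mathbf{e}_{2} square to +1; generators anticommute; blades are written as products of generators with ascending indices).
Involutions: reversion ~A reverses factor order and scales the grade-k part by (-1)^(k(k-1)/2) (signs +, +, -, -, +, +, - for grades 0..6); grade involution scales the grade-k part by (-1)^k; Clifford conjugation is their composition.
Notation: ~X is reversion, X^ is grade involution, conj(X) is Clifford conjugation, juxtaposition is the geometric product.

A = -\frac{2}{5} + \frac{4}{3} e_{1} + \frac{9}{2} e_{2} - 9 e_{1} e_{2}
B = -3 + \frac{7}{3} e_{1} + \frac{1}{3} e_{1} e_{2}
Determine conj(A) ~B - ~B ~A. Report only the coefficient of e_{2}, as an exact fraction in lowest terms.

first term: \frac{49}{45} + \frac{47}{30} e_{1} - \frac{127}{18} e_{2} - \frac{491}{30} e_{1} e_{2}
second term: \frac{329}{45} - \frac{193}{30} e_{1} + \frac{143}{18} e_{2} - \frac{491}{30} e_{1} e_{2}
Answer: -15


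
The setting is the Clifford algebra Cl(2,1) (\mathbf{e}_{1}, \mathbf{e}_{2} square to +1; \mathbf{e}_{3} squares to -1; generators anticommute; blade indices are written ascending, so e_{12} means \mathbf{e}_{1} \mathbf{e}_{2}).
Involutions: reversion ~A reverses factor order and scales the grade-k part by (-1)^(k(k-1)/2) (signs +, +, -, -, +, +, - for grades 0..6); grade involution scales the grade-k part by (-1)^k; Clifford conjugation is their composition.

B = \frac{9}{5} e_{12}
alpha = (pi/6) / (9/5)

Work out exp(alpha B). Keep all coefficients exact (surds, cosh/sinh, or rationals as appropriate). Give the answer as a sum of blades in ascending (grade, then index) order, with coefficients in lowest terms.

B^2 = (\frac{9}{5})^2*(e_{12})^2 = \frac{81}{25}*(-1) = -\frac{81}{25} (a basis 2-blade squares to minus the product of its generators' squares).
B^2 = -\frac{81}{25} — the negative square puts this in the circular regime; l = \frac{9}{5}, alpha*l = \frac{\pi}{6}, so exp(alpha B) = cos(\frac{\pi}{6}) + (sin(\frac{\pi}{6})/(\frac{9}{5}))*B = \frac{\sqrt{3}}{2} + (\frac{5}{18})*B.
Answer: \frac{\sqrt{3}}{2} + \frac{1}{2} e_{12}


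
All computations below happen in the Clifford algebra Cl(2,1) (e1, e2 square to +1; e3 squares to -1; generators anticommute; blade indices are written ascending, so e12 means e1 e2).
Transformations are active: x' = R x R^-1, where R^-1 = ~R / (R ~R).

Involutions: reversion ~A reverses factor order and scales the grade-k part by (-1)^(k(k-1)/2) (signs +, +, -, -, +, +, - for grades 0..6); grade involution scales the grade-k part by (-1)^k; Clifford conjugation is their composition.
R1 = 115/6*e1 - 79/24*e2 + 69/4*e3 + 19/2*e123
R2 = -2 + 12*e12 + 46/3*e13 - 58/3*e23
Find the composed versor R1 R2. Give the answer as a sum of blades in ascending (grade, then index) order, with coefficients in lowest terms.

Distribute over the terms of R1 (each basis-blade product reordered to ascending indices, repeated generators contracted through their squares):
(115/6*e1) R2 = -115/3*e1 + 230*e2 + 2645/9*e3 - 3335/9*e123
(-79/24*e2) R2 = 79/2*e1 + 79/12*e2 + 2291/36*e3 + 1817/36*e123
(69/4*e3) R2 = 529/2*e1 - 667/2*e2 - 69/2*e3 + 207*e123
(19/2*e123) R2 = -551/3*e1 - 437/3*e2 - 114*e3 - 19*e123
Summing the partial products and collecting blades:
Answer: 82*e1 - 2911/12*e2 + 7525/36*e3 - 1585/12*e123


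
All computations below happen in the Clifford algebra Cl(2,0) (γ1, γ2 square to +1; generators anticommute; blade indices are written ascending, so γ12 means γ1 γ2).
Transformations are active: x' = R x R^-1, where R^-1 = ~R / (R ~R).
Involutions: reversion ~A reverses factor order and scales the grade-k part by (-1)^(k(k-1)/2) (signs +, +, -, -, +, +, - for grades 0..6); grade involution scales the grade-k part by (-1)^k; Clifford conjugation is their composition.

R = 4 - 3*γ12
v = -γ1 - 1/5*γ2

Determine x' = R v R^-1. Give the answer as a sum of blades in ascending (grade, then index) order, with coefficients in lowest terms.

~R = 4 + 3*γ12, and R ~R = 25, so R^-1 = ~R / (25).
R v = -17/5*γ1 - 19/5*γ2
Answer: -11/125*γ1 - 127/125*γ2


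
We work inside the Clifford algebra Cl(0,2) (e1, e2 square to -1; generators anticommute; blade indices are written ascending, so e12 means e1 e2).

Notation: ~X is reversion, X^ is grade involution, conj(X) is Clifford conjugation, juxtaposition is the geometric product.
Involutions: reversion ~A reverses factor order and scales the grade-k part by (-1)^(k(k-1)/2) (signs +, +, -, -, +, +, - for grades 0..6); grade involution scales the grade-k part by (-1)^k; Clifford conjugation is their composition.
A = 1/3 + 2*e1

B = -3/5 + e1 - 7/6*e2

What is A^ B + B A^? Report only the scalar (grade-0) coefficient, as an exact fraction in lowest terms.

first term: 9/5 + 23/15*e1 - 7/18*e2 + 7/3*e12
second term: 9/5 + 23/15*e1 - 7/18*e2 - 7/3*e12
Answer: 18/5


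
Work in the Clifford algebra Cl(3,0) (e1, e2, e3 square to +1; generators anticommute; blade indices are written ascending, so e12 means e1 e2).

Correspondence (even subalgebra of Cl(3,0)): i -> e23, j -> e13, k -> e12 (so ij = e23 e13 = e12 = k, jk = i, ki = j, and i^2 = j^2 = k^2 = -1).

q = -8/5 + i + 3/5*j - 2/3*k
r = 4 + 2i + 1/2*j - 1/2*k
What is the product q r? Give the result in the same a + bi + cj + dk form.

In blades: q = -8/5 - 2/3*e12 + 3/5*e13 + e23, r = 4 - 1/2*e12 + 1/2*e13 + 2*e23.
Distribute q over r term by term (generator squares from the signature, products reordered to ascending indices): (-8/5)*r = -32/5 + 4/5*e12 - 4/5*e13 - 16/5*e23; (-2/3*e12)*r = -1/3 - 8/3*e12 - 4/3*e13 + 1/3*e23; (3/5*e13)*r = -3/10 - 6/5*e12 + 12/5*e13 - 3/10*e23; (e23)*r = -2 + 1/2*e12 + 1/2*e13 + 4*e23.
Sum: -271/30 - 77/30*e12 + 23/30*e13 + 5/6*e23; translating back through the correspondence:
Answer: -271/30 + 5/6*i + 23/30*j - 77/30*k


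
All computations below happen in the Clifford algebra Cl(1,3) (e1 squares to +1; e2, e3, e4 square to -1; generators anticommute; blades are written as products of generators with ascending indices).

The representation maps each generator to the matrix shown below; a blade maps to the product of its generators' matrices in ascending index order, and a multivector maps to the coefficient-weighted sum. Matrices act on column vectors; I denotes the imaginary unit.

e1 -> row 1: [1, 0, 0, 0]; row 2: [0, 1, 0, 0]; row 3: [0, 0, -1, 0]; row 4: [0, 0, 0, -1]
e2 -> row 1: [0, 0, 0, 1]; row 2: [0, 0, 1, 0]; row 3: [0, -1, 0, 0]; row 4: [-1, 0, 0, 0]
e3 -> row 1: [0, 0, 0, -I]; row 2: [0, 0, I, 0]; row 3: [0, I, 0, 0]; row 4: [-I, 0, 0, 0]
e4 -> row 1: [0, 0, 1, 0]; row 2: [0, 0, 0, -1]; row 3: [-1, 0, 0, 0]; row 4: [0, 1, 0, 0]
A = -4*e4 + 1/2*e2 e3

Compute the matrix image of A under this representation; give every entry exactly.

Bivector images (products of the table entries): rho(e2 e3) = rho(e2)rho(e3) = row 1: [-I, 0, 0, 0]; row 2: [0, I, 0, 0]; row 3: [0, 0, -I, 0]; row 4: [0, 0, 0, I].
M = (-4)*rho(e4) + (1/2)*rho(e2 e3), summed entrywise:
Answer: row 1: [-I/2, 0, -4, 0]; row 2: [0, I/2, 0, 4]; row 3: [4, 0, -I/2, 0]; row 4: [0, -4, 0, I/2]


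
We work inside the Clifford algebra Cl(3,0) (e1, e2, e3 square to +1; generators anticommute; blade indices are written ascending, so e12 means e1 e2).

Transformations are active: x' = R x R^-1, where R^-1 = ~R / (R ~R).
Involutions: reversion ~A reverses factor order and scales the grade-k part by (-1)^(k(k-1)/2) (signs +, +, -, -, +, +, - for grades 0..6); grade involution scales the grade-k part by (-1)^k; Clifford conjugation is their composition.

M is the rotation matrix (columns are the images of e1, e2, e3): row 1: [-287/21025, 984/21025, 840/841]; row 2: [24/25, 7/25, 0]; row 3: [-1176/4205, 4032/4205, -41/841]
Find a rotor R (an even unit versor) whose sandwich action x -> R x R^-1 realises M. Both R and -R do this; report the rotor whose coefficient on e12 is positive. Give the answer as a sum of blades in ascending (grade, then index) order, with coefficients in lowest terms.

Method: write R = a + b12*e12 + b13*e13 + b23*e23 with a^2 + b12^2 + b13^2 + b23^2 = 1 (so R^-1 = ~R). Expanding the columns R e_j ~R gives tr M = 4a^2 - 1 and, from the antisymmetric part, M21 - M12 = -4a*b12, M13 - M31 = 4a*b13, M32 - M23 = -4a*b23.
Here tr M = 183/841, so a^2 = (1 + tr M)/4 = 256/841 and a = ±16/29. Taking a = 16/29: M21 - M12 = 768/841, M13 - M31 = 5376/4205, M32 - M23 = 4032/4205, giving b12 = -12/29, b13 = 84/145, b23 = -63/145, i.e. R = 16/29 - 12/29*e12 + 84/145*e13 - 63/145*e23.
Its e12 coefficient is negative, so report the other preimage -R.
Answer: -16/29 + 12/29*e12 - 84/145*e13 + 63/145*e23. Uniqueness: Spin(3) -> SO(3) maps R and -R to the same rotation of trace 183/841; fixing the sign of the e12 coefficient removes the ambiguity.


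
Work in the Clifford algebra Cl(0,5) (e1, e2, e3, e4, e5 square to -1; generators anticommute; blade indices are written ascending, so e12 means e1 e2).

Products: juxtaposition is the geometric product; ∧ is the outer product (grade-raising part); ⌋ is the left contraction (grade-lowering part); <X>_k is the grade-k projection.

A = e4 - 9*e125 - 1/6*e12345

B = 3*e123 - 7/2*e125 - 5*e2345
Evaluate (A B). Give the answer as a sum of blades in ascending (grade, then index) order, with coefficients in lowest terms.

step 1: 63/2 + 5/6*e1 + 7/12*e34 - 27*e35 - 1/2*e45 - 45*e134 + 5*e235 - 3*e1234 - 7/2*e1245
Answer: 63/2 + 5/6*e1 + 7/12*e34 - 27*e35 - 1/2*e45 - 45*e134 + 5*e235 - 3*e1234 - 7/2*e1245


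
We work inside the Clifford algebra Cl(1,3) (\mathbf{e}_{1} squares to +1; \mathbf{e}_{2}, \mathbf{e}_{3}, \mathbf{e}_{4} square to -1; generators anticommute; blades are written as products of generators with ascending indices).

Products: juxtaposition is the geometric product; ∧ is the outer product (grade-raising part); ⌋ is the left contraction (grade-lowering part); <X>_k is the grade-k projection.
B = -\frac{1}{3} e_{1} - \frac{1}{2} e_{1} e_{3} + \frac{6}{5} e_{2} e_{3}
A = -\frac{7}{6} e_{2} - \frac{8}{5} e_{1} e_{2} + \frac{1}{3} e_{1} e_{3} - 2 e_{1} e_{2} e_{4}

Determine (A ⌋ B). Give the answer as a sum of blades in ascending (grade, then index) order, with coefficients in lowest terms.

step 1: -\frac{1}{6} + \frac{7}{5} e_{3}
Answer: -\frac{1}{6} + \frac{7}{5} e_{3}


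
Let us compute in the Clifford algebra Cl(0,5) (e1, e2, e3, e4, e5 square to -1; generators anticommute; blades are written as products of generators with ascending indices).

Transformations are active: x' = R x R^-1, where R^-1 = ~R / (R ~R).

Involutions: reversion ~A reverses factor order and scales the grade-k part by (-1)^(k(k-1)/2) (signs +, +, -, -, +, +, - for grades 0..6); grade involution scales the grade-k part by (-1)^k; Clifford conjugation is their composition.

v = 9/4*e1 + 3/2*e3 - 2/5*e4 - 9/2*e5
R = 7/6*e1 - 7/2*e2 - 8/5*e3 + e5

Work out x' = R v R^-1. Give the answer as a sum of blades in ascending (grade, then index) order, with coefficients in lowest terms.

~R = 7/6*e1 - 7/2*e2 - 8/5*e3 + e5, and R ~R = -7727/450, so R^-1 = ~R / (-7727/450).
R v = 171/40 + 63/8*e1 e2 + 107/20*e1 e3 - 7/15*e1 e4 - 15/2*e1 e5 - 21/4*e2 e3 + 7/5*e2 e4 + 63/4*e2 e5 + 16/25*e3 e4 + 57/10*e3 e5 + 2/5*e4 e5
Answer: -43749/15454*e1 + 53865/30908*e2 - 10869/15454*e3 + 2/5*e4 + 30924/7727*e5


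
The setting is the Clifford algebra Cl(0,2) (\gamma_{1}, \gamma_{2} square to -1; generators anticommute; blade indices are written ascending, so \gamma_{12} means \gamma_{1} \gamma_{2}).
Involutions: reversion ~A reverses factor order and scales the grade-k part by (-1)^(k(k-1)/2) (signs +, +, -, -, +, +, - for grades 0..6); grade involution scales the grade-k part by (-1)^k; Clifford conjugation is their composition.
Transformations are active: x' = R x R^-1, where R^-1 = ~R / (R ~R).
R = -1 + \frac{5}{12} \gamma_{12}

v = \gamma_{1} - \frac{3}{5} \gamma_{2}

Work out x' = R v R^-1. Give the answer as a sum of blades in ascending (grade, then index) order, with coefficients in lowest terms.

~R = -1 - \frac{5}{12} \gamma_{12}, and R ~R = \frac{169}{144}, so R^-1 = ~R / (\frac{169}{144}).
R v = -\frac{3}{4} \gamma_{1} + \frac{61}{60} \gamma_{2}
Answer: \frac{47}{169} \gamma_{1} - \frac{957}{845} \gamma_{2}


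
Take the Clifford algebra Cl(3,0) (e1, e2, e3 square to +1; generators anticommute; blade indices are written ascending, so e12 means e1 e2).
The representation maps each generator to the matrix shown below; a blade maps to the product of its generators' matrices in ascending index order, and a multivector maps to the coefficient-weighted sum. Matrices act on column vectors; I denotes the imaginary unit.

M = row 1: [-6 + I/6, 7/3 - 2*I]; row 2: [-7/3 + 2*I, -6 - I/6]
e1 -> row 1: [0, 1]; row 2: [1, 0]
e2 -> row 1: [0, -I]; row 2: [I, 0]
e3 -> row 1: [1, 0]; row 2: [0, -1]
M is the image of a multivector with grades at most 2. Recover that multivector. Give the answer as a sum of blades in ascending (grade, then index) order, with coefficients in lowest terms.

Method: 1, rho(e1), rho(e2), rho(e3) form a trace-orthogonal basis of the 2x2 complex matrices (tr(X Y) = 2 if X = Y, else 0), so M = m0*1 + m1*rho(e1) + m2*rho(e2) + m3*rho(e3) with m0 = tr(M)/2 = -6, m1 = tr(M rho(e1))/2 = 0, m2 = tr(M rho(e2))/2 = 2 + 7*I/3, m3 = tr(M rho(e3))/2 = I/6.
Multiplying table entries, the bivector images are rho(e12) = I*rho(e3), rho(e13) = -I*rho(e2), rho(e23) = I*rho(e1); with real blade coefficients the real parts of m0..m3 are the coefficients of 1, e1, e2, e3 and the imaginary parts give the bivectors (e23: Im m1, e13: -Im m2, e12: Im m3).
Answer: -6 + 2*e2 + 1/6*e12 - 7/3*e13


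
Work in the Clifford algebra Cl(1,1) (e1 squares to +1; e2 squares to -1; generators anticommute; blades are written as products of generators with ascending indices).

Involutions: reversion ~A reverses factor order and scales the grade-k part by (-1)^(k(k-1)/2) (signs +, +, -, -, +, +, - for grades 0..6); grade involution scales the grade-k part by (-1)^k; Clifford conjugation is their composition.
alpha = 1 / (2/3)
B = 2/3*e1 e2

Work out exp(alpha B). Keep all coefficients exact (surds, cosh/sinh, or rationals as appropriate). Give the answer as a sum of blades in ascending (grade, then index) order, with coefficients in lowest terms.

B^2 = (2/3)^2*(e1 e2)^2 = 4/9*(+1) = 4/9 (a basis 2-blade squares to minus the product of its generators' squares).
B^2 = 4/9 — B^2 > 0, so the exponential closes hyperbolically: l = 2/3, alpha*l = 1, so exp(alpha B) = cosh(1) + (sinh(1)/(2/3))*B = cosh(1) + (3*sinh(1)/2)*B.
Answer: cosh(1) + sinh(1)*e1 e2


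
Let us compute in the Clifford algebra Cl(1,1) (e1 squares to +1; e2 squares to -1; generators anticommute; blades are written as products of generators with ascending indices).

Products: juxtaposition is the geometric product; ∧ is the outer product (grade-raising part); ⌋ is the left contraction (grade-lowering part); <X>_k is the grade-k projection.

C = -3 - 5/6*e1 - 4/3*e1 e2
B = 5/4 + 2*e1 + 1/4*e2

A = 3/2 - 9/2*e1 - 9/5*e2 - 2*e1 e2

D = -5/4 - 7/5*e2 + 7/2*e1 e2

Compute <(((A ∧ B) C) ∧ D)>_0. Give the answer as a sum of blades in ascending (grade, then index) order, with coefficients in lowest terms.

step 1: 15/8 - 21/8*e1 - 15/8*e2 - 1/40*e1 e2
step 2: -817/240 + 141/16*e1 + 437/48*e2 - 319/80*e1 e2
step 3: 817/192 - 705/64*e1 - 10583/1600*e2 - 18497/960*e1 e2
step 4: 817/192
Answer: 817/192


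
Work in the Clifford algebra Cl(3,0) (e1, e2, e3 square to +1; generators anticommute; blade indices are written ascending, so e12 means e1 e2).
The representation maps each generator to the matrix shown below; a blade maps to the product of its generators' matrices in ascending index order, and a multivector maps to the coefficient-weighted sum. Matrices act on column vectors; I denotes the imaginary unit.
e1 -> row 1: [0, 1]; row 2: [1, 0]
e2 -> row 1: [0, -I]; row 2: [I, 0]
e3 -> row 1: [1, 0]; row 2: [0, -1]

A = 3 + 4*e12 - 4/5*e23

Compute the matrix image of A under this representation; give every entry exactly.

Bivector images (products of the table entries): rho(e12) = rho(e1)rho(e2) = row 1: [I, 0]; row 2: [0, -I]; rho(e23) = rho(e2)rho(e3) = row 1: [0, I]; row 2: [I, 0].
M = (3)*1 + (4)*rho(e12) + (-4/5)*rho(e23), summed entrywise (1 is the identity matrix):
Answer: row 1: [3 + 4*I, -4*I/5]; row 2: [-4*I/5, 3 - 4*I]


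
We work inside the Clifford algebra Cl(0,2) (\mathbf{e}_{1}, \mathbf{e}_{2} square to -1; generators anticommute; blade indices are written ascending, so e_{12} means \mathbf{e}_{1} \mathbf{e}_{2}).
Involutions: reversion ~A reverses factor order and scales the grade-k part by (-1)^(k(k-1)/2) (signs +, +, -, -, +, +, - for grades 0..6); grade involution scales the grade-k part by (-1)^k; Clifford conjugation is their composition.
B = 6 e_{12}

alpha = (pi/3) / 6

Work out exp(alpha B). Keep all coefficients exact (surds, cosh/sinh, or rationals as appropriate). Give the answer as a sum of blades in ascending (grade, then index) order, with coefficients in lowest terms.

B^2 = (6)^2*(e_{12})^2 = 36*(-1) = -36 (a basis 2-blade squares to minus the product of its generators' squares).
B^2 = -36 — the series telescopes trigonometrically here: l = 6, alpha*l = \frac{\pi}{3}, so exp(alpha B) = cos(\frac{\pi}{3}) + (sin(\frac{\pi}{3})/6)*B = \frac{1}{2} + (\frac{\sqrt{3}}{12})*B.
Answer: \frac{1}{2} + \frac{\sqrt{3}}{2} e_{12}


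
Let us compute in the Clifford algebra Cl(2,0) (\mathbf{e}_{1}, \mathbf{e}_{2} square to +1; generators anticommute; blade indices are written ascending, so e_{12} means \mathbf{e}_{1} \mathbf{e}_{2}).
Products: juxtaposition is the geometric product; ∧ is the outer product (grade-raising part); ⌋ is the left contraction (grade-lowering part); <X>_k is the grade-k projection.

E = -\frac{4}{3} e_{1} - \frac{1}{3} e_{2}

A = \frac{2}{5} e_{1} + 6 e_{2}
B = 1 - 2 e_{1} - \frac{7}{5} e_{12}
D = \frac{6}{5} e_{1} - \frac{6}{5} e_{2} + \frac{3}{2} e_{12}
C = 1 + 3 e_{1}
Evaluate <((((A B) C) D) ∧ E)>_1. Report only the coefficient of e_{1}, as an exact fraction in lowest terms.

step 1: -\frac{4}{5} + \frac{44}{5} e_{1} + \frac{136}{25} e_{2} + 12 e_{12}
step 2: \frac{128}{5} + \frac{32}{5} e_{1} - \frac{764}{25} e_{2} - \frac{108}{25} e_{12}
step 3: \frac{6354}{125} + \frac{10218}{125} e_{1} - \frac{1992}{125} e_{2} + \frac{8424}{125} e_{12}
step 4: -\frac{8472}{125} e_{1} - \frac{2118}{125} e_{2} - \frac{6062}{125} e_{12}
step 5: -\frac{8472}{125} e_{1} - \frac{2118}{125} e_{2}
Answer: -\frac{8472}{125}


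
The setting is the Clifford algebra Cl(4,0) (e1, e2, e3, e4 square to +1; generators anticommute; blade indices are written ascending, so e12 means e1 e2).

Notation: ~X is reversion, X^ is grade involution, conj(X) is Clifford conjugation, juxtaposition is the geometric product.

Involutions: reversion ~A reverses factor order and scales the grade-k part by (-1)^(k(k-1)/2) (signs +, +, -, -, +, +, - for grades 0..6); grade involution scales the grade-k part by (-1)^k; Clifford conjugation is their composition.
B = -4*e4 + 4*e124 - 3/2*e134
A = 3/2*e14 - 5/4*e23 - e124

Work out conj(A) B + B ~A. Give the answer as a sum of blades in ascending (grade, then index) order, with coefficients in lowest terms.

first term: 4 + 6*e1 - 6*e2 + 9/4*e3 + 4*e12 - 3/2*e23 - 15/8*e124 - 5*e134 - 5*e234
second term: -4 - 6*e1 - 6*e2 + 9/4*e3 - 4*e12 - 3/2*e23 + 15/8*e124 + 5*e134 - 5*e234
Answer: -12*e2 + 9/2*e3 - 3*e23 - 10*e234


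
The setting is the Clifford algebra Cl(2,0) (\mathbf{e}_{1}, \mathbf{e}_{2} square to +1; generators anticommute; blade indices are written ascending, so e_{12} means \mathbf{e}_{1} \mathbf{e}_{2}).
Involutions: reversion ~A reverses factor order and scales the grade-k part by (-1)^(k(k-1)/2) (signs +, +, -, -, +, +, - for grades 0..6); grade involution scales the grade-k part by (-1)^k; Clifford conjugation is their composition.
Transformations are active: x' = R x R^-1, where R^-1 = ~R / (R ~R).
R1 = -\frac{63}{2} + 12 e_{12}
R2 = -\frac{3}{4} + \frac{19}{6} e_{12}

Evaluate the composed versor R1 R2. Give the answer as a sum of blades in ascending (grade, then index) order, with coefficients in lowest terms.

Distribute over the terms of R1 (each basis-blade product reordered to ascending indices, repeated generators contracted through their squares):
(-\frac{63}{2}) R2 = \frac{189}{8} - \frac{399}{4} e_{12}
(12 e_{12}) R2 = -38 - 9 e_{12}
Summing the partial products and collecting blades:
Answer: -\frac{115}{8} - \frac{435}{4} e_{12}


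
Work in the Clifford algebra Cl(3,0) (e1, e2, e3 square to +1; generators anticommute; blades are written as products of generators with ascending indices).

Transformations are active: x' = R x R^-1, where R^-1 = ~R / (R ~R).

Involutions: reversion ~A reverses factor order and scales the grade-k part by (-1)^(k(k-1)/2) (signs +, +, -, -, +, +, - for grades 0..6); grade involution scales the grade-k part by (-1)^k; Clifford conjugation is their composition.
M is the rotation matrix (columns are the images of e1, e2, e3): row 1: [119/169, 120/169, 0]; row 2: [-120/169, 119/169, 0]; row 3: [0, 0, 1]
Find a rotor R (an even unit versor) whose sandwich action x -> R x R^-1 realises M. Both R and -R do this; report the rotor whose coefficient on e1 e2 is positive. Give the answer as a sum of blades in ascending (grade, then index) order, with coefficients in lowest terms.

Method: write R = a + b12*e1 e2 + b13*e1 e3 + b23*e2 e3 with a^2 + b12^2 + b13^2 + b23^2 = 1 (so R^-1 = ~R). Expanding the columns R e_j ~R gives tr M = 4a^2 - 1 and, from the antisymmetric part, M21 - M12 = -4a*b12, M13 - M31 = 4a*b13, M32 - M23 = -4a*b23.
Here tr M = 407/169, so a^2 = (1 + tr M)/4 = 144/169 and a = ±12/13. Taking a = 12/13: M21 - M12 = -240/169, M13 - M31 = 0, M32 - M23 = 0, giving b12 = 5/13, b13 = 0, b23 = 0, i.e. R = 12/13 + 5/13*e1 e2.
Its e1 e2 coefficient is already positive.
Answer: 12/13 + 5/13*e1 e2. Recall the cover is two-to-one: with M of trace 407/169, both preimages act alike, and the stated e1 e2 sign chooses the sheet.


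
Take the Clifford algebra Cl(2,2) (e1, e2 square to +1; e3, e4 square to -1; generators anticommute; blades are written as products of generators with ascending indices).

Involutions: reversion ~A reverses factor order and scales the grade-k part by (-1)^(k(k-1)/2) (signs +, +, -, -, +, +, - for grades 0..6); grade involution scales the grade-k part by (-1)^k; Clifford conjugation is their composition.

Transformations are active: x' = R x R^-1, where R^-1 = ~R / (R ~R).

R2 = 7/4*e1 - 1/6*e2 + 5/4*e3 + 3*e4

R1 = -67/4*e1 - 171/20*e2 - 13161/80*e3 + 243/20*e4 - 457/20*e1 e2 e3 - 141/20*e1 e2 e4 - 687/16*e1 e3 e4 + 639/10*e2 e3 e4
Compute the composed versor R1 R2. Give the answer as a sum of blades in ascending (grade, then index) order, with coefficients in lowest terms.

Distribute over the terms of R2 (each basis-blade product reordered to ascending indices, repeated generators contracted through their squares):
R1 (7/4*e1) = -469/16 + 1197/80*e1 e2 + 92127/320*e1 e3 - 1701/80*e1 e4 - 3199/80*e2 e3 - 987/80*e2 e4 - 4809/64*e3 e4 - 4473/40*e1 e2 e3 e4
R1 (-1/6*e2) = 57/40 + 67/24*e1 e2 - 457/120*e1 e3 - 47/40*e1 e4 - 4387/160*e2 e3 + 81/40*e2 e4 - 213/20*e3 e4 + 229/32*e1 e2 e3 e4
R1 (5/4*e3) = 13161/64 + 457/16*e1 e2 - 335/16*e1 e3 - 3435/64*e1 e4 - 171/16*e2 e3 + 639/8*e2 e4 - 243/16*e3 e4 + 141/16*e1 e2 e3 e4
R1 (3*e4) = -729/20 + 423/20*e1 e2 + 2061/16*e1 e3 - 201/4*e1 e4 - 1917/10*e2 e3 - 513/20*e2 e4 - 39483/80*e3 e4 - 1371/20*e1 e2 e3 e4
Summing the partial products and collecting blades:
Answer: 45217/320 + 1012/15*e1 e2 + 75257/192*e1 e3 - 8087/64*e1 e4 - 43167/160*e2 e3 + 3513/80*e2 e4 - 38049/64*e3 e4 - 5261/32*e1 e2 e3 e4


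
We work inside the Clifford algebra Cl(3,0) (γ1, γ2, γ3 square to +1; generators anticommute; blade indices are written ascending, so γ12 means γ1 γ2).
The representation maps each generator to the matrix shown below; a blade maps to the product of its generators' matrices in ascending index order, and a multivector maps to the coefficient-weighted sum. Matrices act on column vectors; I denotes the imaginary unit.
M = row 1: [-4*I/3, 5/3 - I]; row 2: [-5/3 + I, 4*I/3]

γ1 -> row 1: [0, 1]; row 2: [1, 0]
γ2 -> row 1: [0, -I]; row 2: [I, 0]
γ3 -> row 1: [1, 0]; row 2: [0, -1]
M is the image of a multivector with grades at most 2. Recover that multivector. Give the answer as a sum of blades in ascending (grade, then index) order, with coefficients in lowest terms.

Method: 1, rho(γ1), rho(γ2), rho(γ3) form a trace-orthogonal basis of the 2x2 complex matrices (tr(X Y) = 2 if X = Y, else 0), so M = m0*1 + m1*rho(γ1) + m2*rho(γ2) + m3*rho(γ3) with m0 = tr(M)/2 = 0, m1 = tr(M rho(γ1))/2 = 0, m2 = tr(M rho(γ2))/2 = 1 + 5*I/3, m3 = tr(M rho(γ3))/2 = -4*I/3.
Multiplying table entries, the bivector images are rho(γ12) = I*rho(γ3), rho(γ13) = -I*rho(γ2), rho(γ23) = I*rho(γ1); with real blade coefficients the real parts of m0..m3 are the coefficients of 1, γ1, γ2, γ3 and the imaginary parts give the bivectors (γ23: Im m1, γ13: -Im m2, γ12: Im m3).
Answer: γ2 - 4/3*γ12 - 5/3*γ13


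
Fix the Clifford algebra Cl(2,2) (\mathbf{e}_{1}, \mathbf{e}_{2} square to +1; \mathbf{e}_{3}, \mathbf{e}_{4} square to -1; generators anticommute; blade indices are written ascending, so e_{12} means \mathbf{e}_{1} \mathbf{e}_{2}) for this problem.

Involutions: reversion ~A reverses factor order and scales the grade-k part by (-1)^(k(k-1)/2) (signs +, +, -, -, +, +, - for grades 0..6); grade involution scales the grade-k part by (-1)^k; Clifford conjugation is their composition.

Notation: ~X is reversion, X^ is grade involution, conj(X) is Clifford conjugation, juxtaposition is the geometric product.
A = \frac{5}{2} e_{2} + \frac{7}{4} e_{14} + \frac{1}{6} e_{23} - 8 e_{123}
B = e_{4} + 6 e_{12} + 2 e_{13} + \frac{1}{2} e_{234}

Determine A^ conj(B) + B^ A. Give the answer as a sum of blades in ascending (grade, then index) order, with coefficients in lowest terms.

first term: -\frac{53}{4} e_{1} + 16 e_{2} + 48 e_{3} + \frac{1}{12} e_{4} + \frac{1}{3} e_{12} + e_{13} + 4 e_{14} - 8 e_{24} - \frac{19}{4} e_{34} - \frac{47}{8} e_{123} - \frac{1}{6} e_{234} - 8 e_{1234}
second term: \frac{53}{4} e_{1} + 16 e_{2} + 48 e_{3} - \frac{1}{12} e_{4} + \frac{1}{3} e_{12} + e_{13} - 4 e_{14} - 8 e_{24} - \frac{19}{4} e_{34} - \frac{47}{8} e_{123} - \frac{1}{6} e_{234} - 8 e_{1234}
Answer: 32 e_{2} + 96 e_{3} + \frac{2}{3} e_{12} + 2 e_{13} - 16 e_{24} - \frac{19}{2} e_{34} - \frac{47}{4} e_{123} - \frac{1}{3} e_{234} - 16 e_{1234}


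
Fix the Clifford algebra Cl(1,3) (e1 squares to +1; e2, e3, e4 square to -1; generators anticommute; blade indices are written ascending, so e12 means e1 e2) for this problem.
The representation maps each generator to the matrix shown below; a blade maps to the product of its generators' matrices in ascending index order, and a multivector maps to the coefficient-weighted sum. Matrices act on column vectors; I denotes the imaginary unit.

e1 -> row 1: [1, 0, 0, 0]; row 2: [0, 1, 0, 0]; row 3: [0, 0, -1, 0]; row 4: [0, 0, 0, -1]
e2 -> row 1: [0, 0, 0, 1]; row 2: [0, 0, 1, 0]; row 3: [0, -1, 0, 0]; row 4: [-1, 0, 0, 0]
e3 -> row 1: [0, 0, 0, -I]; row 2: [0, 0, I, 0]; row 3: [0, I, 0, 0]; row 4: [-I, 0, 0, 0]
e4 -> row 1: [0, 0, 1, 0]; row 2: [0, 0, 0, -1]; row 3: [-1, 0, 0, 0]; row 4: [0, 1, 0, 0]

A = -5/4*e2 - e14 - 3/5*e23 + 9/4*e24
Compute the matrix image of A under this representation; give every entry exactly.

Bivector images (products of the table entries): rho(e14) = rho(e1)rho(e4) = row 1: [0, 0, 1, 0]; row 2: [0, 0, 0, -1]; row 3: [1, 0, 0, 0]; row 4: [0, -1, 0, 0]; rho(e23) = rho(e2)rho(e3) = row 1: [-I, 0, 0, 0]; row 2: [0, I, 0, 0]; row 3: [0, 0, -I, 0]; row 4: [0, 0, 0, I]; rho(e24) = rho(e2)rho(e4) = row 1: [0, 1, 0, 0]; row 2: [-1, 0, 0, 0]; row 3: [0, 0, 0, 1]; row 4: [0, 0, -1, 0].
M = (-5/4)*rho(e2) + (-1)*rho(e14) + (-3/5)*rho(e23) + (9/4)*rho(e24), summed entrywise:
Answer: row 1: [3*I/5, 9/4, -1, -5/4]; row 2: [-9/4, -3*I/5, -5/4, 1]; row 3: [-1, 5/4, 3*I/5, 9/4]; row 4: [5/4, 1, -9/4, -3*I/5]


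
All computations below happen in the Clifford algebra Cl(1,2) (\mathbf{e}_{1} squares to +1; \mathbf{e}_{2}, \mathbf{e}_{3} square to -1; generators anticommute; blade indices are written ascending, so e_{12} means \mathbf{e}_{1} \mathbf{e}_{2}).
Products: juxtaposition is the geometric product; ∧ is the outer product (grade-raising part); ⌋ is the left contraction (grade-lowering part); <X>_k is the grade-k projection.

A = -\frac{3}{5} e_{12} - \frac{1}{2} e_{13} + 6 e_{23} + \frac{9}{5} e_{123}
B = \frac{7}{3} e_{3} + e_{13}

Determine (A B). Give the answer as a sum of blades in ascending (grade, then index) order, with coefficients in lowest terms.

step 1: -\frac{1}{2} + \frac{7}{6} e_{1} - \frac{79}{5} e_{2} - \frac{51}{5} e_{12} + \frac{3}{5} e_{23} - \frac{7}{5} e_{123}
Answer: -\frac{1}{2} + \frac{7}{6} e_{1} - \frac{79}{5} e_{2} - \frac{51}{5} e_{12} + \frac{3}{5} e_{23} - \frac{7}{5} e_{123}


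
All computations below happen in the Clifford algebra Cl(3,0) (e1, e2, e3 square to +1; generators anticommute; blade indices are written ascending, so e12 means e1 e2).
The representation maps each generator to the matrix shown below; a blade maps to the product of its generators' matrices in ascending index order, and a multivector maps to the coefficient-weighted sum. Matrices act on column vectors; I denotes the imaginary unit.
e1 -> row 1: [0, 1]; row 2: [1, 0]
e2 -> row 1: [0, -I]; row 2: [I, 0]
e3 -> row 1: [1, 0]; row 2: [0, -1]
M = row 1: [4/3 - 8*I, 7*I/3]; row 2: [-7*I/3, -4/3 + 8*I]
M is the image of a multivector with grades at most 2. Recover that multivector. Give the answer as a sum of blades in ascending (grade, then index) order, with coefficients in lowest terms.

Method: 1, rho(e1), rho(e2), rho(e3) form a trace-orthogonal basis of the 2x2 complex matrices (tr(X Y) = 2 if X = Y, else 0), so M = m0*1 + m1*rho(e1) + m2*rho(e2) + m3*rho(e3) with m0 = tr(M)/2 = 0, m1 = tr(M rho(e1))/2 = 0, m2 = tr(M rho(e2))/2 = -7/3, m3 = tr(M rho(e3))/2 = 4/3 - 8*I.
Multiplying table entries, the bivector images are rho(e12) = I*rho(e3), rho(e13) = -I*rho(e2), rho(e23) = I*rho(e1); with real blade coefficients the real parts of m0..m3 are the coefficients of 1, e1, e2, e3 and the imaginary parts give the bivectors (e23: Im m1, e13: -Im m2, e12: Im m3).
Answer: -7/3*e2 + 4/3*e3 - 8*e12
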